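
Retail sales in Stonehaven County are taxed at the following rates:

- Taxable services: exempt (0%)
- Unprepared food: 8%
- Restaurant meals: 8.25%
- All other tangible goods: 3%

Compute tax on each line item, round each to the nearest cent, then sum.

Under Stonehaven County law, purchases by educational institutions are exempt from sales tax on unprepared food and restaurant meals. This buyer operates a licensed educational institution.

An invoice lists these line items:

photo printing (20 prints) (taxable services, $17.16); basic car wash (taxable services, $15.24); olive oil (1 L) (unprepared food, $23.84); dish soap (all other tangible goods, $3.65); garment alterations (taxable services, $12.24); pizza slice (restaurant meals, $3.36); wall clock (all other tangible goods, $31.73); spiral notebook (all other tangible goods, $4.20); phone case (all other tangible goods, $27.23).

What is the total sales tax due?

$2.01

Photo printing (20 prints) $17.16: taxable services → 0% → $0.00
Basic car wash $15.24: taxable services → 0% → $0.00
Olive oil (1 L) $23.84: unprepared food, buyer-exempt → 0% → $0.00
Dish soap $3.65: all other tangible goods → 3% → $0.11
Garment alterations $12.24: taxable services → 0% → $0.00
Pizza slice $3.36: restaurant meals, buyer-exempt → 0% → $0.00
Wall clock $31.73: all other tangible goods → 3% → $0.95
Spiral notebook $4.20: all other tangible goods → 3% → $0.13
Phone case $27.23: all other tangible goods → 3% → $0.82
Total tax = $0.11 + $0.95 + $0.13 + $0.82 = $2.01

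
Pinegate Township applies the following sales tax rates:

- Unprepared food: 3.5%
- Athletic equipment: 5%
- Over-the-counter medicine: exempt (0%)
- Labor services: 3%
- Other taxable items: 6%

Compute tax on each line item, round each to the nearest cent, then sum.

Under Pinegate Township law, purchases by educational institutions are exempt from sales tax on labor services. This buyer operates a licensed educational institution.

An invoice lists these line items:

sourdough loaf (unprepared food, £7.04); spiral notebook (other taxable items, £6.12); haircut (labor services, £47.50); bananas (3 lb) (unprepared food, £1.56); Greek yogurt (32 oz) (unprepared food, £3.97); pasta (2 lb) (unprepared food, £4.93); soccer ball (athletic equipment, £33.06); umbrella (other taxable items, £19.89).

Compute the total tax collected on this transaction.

Sourdough loaf £7.04: unprepared food → 3.5% → £0.25
Spiral notebook £6.12: other taxable items → 6% → £0.37
Haircut £47.50: labor services, buyer-exempt → 0% → £0.00
Bananas (3 lb) £1.56: unprepared food → 3.5% → £0.05
Greek yogurt (32 oz) £3.97: unprepared food → 3.5% → £0.14
Pasta (2 lb) £4.93: unprepared food → 3.5% → £0.17
Soccer ball £33.06: athletic equipment → 5% → £1.65
Umbrella £19.89: other taxable items → 6% → £1.19
Total tax = £0.25 + £0.37 + £0.05 + £0.14 + £0.17 + £1.65 + £1.19 = £3.82

£3.82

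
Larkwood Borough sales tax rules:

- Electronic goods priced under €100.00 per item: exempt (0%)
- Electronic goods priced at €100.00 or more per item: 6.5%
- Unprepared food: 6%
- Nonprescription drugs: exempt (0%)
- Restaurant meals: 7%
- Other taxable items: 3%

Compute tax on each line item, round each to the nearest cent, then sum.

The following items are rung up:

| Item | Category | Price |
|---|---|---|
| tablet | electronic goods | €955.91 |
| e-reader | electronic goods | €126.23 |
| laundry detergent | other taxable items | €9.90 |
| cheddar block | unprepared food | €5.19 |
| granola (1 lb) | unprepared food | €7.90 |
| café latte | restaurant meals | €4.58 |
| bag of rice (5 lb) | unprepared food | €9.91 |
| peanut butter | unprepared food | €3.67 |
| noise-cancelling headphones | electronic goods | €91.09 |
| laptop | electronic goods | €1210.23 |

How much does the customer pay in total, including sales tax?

€2575.81

Tablet €955.91: electronic goods, €100.00 or more → 6.5% → €62.13
E-reader €126.23: electronic goods, €100.00 or more → 6.5% → €8.20
Laundry detergent €9.90: other taxable items → 3% → €0.30
Cheddar block €5.19: unprepared food → 6% → €0.31
Granola (1 lb) €7.90: unprepared food → 6% → €0.47
Café latte €4.58: restaurant meals → 7% → €0.32
Bag of rice (5 lb) €9.91: unprepared food → 6% → €0.59
Peanut butter €3.67: unprepared food → 6% → €0.22
Noise-cancelling headphones €91.09: electronic goods, under €100.00 → 0% → €0.00
Laptop €1210.23: electronic goods, €100.00 or more → 6.5% → €78.66
Subtotal = €2424.61; tax = €151.20; total due = €2575.81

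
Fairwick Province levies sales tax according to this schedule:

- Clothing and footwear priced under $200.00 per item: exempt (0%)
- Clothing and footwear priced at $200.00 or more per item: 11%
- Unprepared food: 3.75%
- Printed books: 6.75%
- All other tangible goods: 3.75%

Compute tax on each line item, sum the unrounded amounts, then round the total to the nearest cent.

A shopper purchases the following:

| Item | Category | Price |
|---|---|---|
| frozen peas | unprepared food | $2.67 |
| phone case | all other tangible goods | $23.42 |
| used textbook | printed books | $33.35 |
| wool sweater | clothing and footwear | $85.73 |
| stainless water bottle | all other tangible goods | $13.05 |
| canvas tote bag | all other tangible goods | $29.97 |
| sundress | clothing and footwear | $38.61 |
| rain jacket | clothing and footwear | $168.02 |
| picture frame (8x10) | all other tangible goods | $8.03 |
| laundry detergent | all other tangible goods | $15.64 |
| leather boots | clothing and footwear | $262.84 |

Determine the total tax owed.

$34.64

Frozen peas $2.67: unprepared food → 3.75% → $0.100125
Phone case $23.42: all other tangible goods → 3.75% → $0.87825
Used textbook $33.35: printed books → 6.75% → $2.251125
Wool sweater $85.73: clothing and footwear, under $200.00 → 0% → $0.00
Stainless water bottle $13.05: all other tangible goods → 3.75% → $0.489375
Canvas tote bag $29.97: all other tangible goods → 3.75% → $1.123875
Sundress $38.61: clothing and footwear, under $200.00 → 0% → $0.00
Rain jacket $168.02: clothing and footwear, under $200.00 → 0% → $0.00
Picture frame (8x10) $8.03: all other tangible goods → 3.75% → $0.301125
Laundry detergent $15.64: all other tangible goods → 3.75% → $0.5865
Leather boots $262.84: clothing and footwear, $200.00 or more → 11% → $28.9124
Unrounded tax sum = $34.642775 → $34.64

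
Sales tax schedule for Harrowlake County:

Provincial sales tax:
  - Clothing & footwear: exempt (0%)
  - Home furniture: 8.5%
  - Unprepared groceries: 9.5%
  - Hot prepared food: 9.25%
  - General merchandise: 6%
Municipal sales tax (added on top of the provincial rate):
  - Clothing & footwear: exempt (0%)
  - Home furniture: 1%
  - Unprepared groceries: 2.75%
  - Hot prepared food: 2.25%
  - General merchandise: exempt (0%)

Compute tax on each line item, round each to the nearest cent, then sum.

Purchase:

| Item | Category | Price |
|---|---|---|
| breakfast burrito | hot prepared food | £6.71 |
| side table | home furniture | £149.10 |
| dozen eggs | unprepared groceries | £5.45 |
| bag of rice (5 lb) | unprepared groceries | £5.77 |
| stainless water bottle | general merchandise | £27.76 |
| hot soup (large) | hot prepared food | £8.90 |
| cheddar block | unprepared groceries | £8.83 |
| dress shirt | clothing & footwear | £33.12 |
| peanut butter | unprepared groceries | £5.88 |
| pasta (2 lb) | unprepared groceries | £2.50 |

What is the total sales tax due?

Breakfast burrito £6.71: hot prepared food → 9.25% + 2.25% municipal = 11.5% → £0.77
Side table £149.10: home furniture → 8.5% + 1% municipal = 9.5% → £14.16
Dozen eggs £5.45: unprepared groceries → 9.5% + 2.75% municipal = 12.25% → £0.67
Bag of rice (5 lb) £5.77: unprepared groceries → 9.5% + 2.75% municipal = 12.25% → £0.71
Stainless water bottle £27.76: general merchandise → 6% + 0% municipal = 6% → £1.67
Hot soup (large) £8.90: hot prepared food → 9.25% + 2.25% municipal = 11.5% → £1.02
Cheddar block £8.83: unprepared groceries → 9.5% + 2.75% municipal = 12.25% → £1.08
Dress shirt £33.12: clothing & footwear → 0% + 0% municipal = 0% → £0.00
Peanut butter £5.88: unprepared groceries → 9.5% + 2.75% municipal = 12.25% → £0.72
Pasta (2 lb) £2.50: unprepared groceries → 9.5% + 2.75% municipal = 12.25% → £0.31
Total tax = £0.77 + £14.16 + £0.67 + £0.71 + £1.67 + £1.02 + £1.08 + £0.72 + £0.31 = £21.11

£21.11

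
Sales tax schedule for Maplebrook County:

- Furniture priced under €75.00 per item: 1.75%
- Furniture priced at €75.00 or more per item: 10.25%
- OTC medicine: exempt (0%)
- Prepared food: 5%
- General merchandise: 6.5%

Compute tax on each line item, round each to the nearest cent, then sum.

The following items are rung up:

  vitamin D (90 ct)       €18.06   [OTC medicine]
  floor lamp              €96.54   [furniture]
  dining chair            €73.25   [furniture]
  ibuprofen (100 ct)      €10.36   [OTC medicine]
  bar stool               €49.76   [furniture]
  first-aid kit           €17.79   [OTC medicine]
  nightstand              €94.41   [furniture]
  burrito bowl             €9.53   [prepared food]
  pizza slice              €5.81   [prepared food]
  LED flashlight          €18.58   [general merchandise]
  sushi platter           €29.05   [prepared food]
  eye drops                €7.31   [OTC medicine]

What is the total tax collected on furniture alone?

Floor lamp €96.54: furniture, €75.00 or more → 10.25% → €9.90
Dining chair €73.25: furniture, under €75.00 → 1.75% → €1.28
Bar stool €49.76: furniture, under €75.00 → 1.75% → €0.87
Nightstand €94.41: furniture, €75.00 or more → 10.25% → €9.68
Tax on furniture = €9.90 + €1.28 + €0.87 + €9.68 = €21.73

€21.73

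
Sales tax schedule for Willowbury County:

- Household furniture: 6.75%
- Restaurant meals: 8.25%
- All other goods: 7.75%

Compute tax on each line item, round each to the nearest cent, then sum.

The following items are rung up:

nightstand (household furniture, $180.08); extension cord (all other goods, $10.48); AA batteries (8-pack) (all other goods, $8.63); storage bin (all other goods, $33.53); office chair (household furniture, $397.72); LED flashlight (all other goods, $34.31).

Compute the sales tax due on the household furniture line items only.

Nightstand $180.08: household furniture → 6.75% → $12.16
Office chair $397.72: household furniture → 6.75% → $26.85
Tax on household furniture = $12.16 + $26.85 = $39.01

$39.01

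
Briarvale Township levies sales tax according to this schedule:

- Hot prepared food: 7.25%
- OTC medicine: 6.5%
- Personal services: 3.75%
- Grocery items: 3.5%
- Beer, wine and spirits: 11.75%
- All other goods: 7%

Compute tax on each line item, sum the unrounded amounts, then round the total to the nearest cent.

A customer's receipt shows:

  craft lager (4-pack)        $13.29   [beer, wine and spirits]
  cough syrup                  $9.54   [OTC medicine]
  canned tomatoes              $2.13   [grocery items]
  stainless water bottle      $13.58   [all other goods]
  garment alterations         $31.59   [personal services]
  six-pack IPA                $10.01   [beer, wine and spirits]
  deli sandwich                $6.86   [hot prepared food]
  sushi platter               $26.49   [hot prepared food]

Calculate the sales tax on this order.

$7.99

Craft lager (4-pack) $13.29: beer, wine and spirits → 11.75% → $1.561575
Cough syrup $9.54: OTC medicine → 6.5% → $0.6201
Canned tomatoes $2.13: grocery items → 3.5% → $0.07455
Stainless water bottle $13.58: all other goods → 7% → $0.9506
Garment alterations $31.59: personal services → 3.75% → $1.184625
Six-pack IPA $10.01: beer, wine and spirits → 11.75% → $1.176175
Deli sandwich $6.86: hot prepared food → 7.25% → $0.49735
Sushi platter $26.49: hot prepared food → 7.25% → $1.920525
Unrounded tax sum = $7.9855 → $7.99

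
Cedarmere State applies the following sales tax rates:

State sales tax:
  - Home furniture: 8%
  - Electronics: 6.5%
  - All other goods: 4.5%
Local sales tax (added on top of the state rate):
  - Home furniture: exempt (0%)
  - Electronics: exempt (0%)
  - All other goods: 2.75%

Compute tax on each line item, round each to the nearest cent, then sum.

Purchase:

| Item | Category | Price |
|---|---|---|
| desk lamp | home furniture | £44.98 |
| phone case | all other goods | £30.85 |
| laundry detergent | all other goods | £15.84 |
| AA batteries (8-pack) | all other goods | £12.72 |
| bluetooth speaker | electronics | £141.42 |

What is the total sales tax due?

£17.10

Desk lamp £44.98: home furniture → 8% + 0% local = 8% → £3.60
Phone case £30.85: all other goods → 4.5% + 2.75% local = 7.25% → £2.24
Laundry detergent £15.84: all other goods → 4.5% + 2.75% local = 7.25% → £1.15
AA batteries (8-pack) £12.72: all other goods → 4.5% + 2.75% local = 7.25% → £0.92
Bluetooth speaker £141.42: electronics → 6.5% + 0% local = 6.5% → £9.19
Total tax = £3.60 + £2.24 + £1.15 + £0.92 + £9.19 = £17.10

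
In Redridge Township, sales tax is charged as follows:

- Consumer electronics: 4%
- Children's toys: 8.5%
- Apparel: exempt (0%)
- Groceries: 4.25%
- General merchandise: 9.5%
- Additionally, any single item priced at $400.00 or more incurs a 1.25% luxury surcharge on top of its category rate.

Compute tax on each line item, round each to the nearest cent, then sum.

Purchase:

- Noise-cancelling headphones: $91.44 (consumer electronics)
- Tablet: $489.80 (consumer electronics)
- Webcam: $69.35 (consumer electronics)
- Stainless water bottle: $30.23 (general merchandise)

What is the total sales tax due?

Noise-cancelling headphones $91.44: consumer electronics → 4% → $3.66
Tablet $489.80: consumer electronics → 4% + 1.25% surcharge = 5.25% → $25.71
Webcam $69.35: consumer electronics → 4% → $2.77
Stainless water bottle $30.23: general merchandise → 9.5% → $2.87
Total tax = $3.66 + $25.71 + $2.77 + $2.87 = $35.01

$35.01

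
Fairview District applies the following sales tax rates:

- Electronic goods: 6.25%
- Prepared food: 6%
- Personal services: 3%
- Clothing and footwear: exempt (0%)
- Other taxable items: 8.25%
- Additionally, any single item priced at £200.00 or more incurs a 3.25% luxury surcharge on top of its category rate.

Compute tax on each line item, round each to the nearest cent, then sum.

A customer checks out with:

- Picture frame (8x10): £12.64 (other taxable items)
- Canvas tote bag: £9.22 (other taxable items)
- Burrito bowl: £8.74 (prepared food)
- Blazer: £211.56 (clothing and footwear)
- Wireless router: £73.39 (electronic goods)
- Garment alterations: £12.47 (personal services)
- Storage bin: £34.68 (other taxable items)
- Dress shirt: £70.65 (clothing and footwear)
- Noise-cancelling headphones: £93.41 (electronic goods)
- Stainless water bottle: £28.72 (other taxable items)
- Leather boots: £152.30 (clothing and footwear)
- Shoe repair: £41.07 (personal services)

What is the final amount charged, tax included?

Picture frame (8x10) £12.64: other taxable items → 8.25% → £1.04
Canvas tote bag £9.22: other taxable items → 8.25% → £0.76
Burrito bowl £8.74: prepared food → 6% → £0.52
Blazer £211.56: clothing and footwear → 0% + 3.25% surcharge = 3.25% → £6.88
Wireless router £73.39: electronic goods → 6.25% → £4.59
Garment alterations £12.47: personal services → 3% → £0.37
Storage bin £34.68: other taxable items → 8.25% → £2.86
Dress shirt £70.65: clothing and footwear → 0% → £0.00
Noise-cancelling headphones £93.41: electronic goods → 6.25% → £5.84
Stainless water bottle £28.72: other taxable items → 8.25% → £2.37
Leather boots £152.30: clothing and footwear → 0% → £0.00
Shoe repair £41.07: personal services → 3% → £1.23
Subtotal = £748.85; tax = £26.46; total due = £775.31

£775.31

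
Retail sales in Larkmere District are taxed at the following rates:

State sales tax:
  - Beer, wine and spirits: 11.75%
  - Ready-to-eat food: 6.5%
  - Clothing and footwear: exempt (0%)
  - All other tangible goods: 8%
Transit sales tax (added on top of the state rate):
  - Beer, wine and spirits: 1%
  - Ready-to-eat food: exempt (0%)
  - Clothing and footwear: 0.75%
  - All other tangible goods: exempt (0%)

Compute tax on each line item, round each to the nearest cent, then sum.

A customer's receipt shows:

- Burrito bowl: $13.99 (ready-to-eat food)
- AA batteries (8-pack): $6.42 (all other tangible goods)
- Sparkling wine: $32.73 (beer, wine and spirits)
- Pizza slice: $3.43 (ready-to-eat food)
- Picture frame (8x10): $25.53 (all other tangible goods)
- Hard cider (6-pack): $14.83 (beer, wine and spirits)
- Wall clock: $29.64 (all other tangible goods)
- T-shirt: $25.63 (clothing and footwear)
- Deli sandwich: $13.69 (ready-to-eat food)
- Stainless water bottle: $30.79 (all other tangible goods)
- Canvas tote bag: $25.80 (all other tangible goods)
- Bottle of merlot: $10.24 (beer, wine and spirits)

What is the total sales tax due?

$19.02

Burrito bowl $13.99: ready-to-eat food → 6.5% + 0% transit = 6.5% → $0.91
AA batteries (8-pack) $6.42: all other tangible goods → 8% + 0% transit = 8% → $0.51
Sparkling wine $32.73: beer, wine and spirits → 11.75% + 1% transit = 12.75% → $4.17
Pizza slice $3.43: ready-to-eat food → 6.5% + 0% transit = 6.5% → $0.22
Picture frame (8x10) $25.53: all other tangible goods → 8% + 0% transit = 8% → $2.04
Hard cider (6-pack) $14.83: beer, wine and spirits → 11.75% + 1% transit = 12.75% → $1.89
Wall clock $29.64: all other tangible goods → 8% + 0% transit = 8% → $2.37
T-shirt $25.63: clothing and footwear → 0% + 0.75% transit = 0.75% → $0.19
Deli sandwich $13.69: ready-to-eat food → 6.5% + 0% transit = 6.5% → $0.89
Stainless water bottle $30.79: all other tangible goods → 8% + 0% transit = 8% → $2.46
Canvas tote bag $25.80: all other tangible goods → 8% + 0% transit = 8% → $2.06
Bottle of merlot $10.24: beer, wine and spirits → 11.75% + 1% transit = 12.75% → $1.31
Total tax = $0.91 + $0.51 + $4.17 + $0.22 + $2.04 + $1.89 + $2.37 + $0.19 + $0.89 + $2.46 + $2.06 + $1.31 = $19.02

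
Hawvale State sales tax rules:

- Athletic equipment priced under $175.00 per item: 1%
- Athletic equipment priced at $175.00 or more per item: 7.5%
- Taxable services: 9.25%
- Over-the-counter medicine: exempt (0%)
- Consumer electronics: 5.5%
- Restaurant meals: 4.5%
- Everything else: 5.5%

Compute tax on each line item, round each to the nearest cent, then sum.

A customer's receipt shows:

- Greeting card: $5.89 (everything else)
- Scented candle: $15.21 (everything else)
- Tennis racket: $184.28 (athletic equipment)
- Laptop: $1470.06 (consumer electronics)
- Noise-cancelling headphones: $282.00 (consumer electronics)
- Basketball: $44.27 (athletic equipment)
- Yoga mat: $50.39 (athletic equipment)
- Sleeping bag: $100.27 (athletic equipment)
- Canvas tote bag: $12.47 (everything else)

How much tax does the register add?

$113.97

Greeting card $5.89: everything else → 5.5% → $0.32
Scented candle $15.21: everything else → 5.5% → $0.84
Tennis racket $184.28: athletic equipment, $175.00 or more → 7.5% → $13.82
Laptop $1470.06: consumer electronics → 5.5% → $80.85
Noise-cancelling headphones $282.00: consumer electronics → 5.5% → $15.51
Basketball $44.27: athletic equipment, under $175.00 → 1% → $0.44
Yoga mat $50.39: athletic equipment, under $175.00 → 1% → $0.50
Sleeping bag $100.27: athletic equipment, under $175.00 → 1% → $1.00
Canvas tote bag $12.47: everything else → 5.5% → $0.69
Total tax = $0.32 + $0.84 + $13.82 + $80.85 + $15.51 + $0.44 + $0.50 + $1.00 + $0.69 = $113.97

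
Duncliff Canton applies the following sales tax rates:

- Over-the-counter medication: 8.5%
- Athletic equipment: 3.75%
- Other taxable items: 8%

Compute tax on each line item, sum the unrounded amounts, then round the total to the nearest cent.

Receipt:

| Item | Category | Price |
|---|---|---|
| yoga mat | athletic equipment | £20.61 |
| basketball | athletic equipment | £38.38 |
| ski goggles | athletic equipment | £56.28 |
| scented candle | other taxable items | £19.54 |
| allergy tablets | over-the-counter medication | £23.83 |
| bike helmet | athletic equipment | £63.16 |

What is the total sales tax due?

£10.28

Yoga mat £20.61: athletic equipment → 3.75% → £0.772875
Basketball £38.38: athletic equipment → 3.75% → £1.43925
Ski goggles £56.28: athletic equipment → 3.75% → £2.1105
Scented candle £19.54: other taxable items → 8% → £1.5632
Allergy tablets £23.83: over-the-counter medication → 8.5% → £2.02555
Bike helmet £63.16: athletic equipment → 3.75% → £2.3685
Unrounded tax sum = £10.279875 → £10.28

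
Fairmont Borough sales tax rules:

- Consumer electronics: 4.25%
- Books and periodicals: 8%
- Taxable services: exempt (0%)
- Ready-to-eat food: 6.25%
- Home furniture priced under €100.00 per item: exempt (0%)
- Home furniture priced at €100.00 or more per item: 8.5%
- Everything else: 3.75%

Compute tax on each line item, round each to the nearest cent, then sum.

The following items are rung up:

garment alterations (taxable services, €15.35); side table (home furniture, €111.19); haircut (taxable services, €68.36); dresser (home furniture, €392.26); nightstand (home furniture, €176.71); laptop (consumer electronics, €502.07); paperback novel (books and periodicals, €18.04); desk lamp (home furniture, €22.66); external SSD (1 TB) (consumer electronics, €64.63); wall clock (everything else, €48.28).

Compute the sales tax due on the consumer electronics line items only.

Laptop €502.07: consumer electronics → 4.25% → €21.34
External SSD (1 TB) €64.63: consumer electronics → 4.25% → €2.75
Tax on consumer electronics = €21.34 + €2.75 = €24.09

€24.09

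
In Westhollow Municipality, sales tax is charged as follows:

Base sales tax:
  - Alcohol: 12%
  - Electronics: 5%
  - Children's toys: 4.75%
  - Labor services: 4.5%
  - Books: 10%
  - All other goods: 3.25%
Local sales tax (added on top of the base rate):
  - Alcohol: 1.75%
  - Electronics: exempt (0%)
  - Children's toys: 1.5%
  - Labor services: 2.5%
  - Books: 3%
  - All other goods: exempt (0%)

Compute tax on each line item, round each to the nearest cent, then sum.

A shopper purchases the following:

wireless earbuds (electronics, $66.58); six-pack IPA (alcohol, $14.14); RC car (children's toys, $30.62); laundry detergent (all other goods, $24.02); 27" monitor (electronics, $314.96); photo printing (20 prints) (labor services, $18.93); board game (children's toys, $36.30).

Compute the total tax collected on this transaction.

$27.31

Wireless earbuds $66.58: electronics → 5% + 0% local = 5% → $3.33
Six-pack IPA $14.14: alcohol → 12% + 1.75% local = 13.75% → $1.94
RC car $30.62: children's toys → 4.75% + 1.5% local = 6.25% → $1.91
Laundry detergent $24.02: all other goods → 3.25% + 0% local = 3.25% → $0.78
27" monitor $314.96: electronics → 5% + 0% local = 5% → $15.75
Photo printing (20 prints) $18.93: labor services → 4.5% + 2.5% local = 7% → $1.33
Board game $36.30: children's toys → 4.75% + 1.5% local = 6.25% → $2.27
Total tax = $3.33 + $1.94 + $1.91 + $0.78 + $15.75 + $1.33 + $2.27 = $27.31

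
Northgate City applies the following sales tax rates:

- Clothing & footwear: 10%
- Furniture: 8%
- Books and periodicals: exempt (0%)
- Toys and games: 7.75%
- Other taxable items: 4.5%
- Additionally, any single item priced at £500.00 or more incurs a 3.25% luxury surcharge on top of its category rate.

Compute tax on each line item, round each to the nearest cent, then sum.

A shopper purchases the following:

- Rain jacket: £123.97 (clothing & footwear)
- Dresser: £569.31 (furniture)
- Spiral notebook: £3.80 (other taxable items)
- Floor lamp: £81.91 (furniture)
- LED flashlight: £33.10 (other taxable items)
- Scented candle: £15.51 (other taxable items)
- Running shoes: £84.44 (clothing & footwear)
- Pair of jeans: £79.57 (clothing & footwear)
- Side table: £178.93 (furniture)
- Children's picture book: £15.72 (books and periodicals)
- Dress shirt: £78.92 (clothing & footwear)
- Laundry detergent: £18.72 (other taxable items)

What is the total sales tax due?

£124.80

Rain jacket £123.97: clothing & footwear → 10% → £12.40
Dresser £569.31: furniture → 8% + 3.25% surcharge = 11.25% → £64.05
Spiral notebook £3.80: other taxable items → 4.5% → £0.17
Floor lamp £81.91: furniture → 8% → £6.55
LED flashlight £33.10: other taxable items → 4.5% → £1.49
Scented candle £15.51: other taxable items → 4.5% → £0.70
Running shoes £84.44: clothing & footwear → 10% → £8.44
Pair of jeans £79.57: clothing & footwear → 10% → £7.96
Side table £178.93: furniture → 8% → £14.31
Children's picture book £15.72: books and periodicals → 0% → £0.00
Dress shirt £78.92: clothing & footwear → 10% → £7.89
Laundry detergent £18.72: other taxable items → 4.5% → £0.84
Total tax = £12.40 + £64.05 + £0.17 + £6.55 + £1.49 + £0.70 + £8.44 + £7.96 + £14.31 + £7.89 + £0.84 = £124.80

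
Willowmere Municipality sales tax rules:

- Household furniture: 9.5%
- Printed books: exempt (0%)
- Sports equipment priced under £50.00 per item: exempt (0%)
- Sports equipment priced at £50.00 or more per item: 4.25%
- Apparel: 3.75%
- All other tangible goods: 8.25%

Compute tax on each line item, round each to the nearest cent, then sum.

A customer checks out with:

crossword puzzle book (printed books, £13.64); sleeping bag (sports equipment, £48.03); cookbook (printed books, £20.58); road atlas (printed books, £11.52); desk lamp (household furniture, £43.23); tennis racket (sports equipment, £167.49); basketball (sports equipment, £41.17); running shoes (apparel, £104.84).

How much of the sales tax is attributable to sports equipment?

£7.12

Sleeping bag £48.03: sports equipment, under £50.00 → 0% → £0.00
Tennis racket £167.49: sports equipment, £50.00 or more → 4.25% → £7.12
Basketball £41.17: sports equipment, under £50.00 → 0% → £0.00
Tax on sports equipment = £0.00 + £7.12 + £0.00 = £7.12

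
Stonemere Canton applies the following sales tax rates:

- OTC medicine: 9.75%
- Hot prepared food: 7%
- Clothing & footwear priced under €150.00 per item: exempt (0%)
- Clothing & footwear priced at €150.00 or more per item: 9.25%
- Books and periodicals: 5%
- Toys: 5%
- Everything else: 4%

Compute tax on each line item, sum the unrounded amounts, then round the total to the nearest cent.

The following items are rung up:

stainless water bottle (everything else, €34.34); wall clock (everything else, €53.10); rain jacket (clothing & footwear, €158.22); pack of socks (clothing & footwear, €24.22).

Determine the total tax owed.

Stainless water bottle €34.34: everything else → 4% → €1.3736
Wall clock €53.10: everything else → 4% → €2.124
Rain jacket €158.22: clothing & footwear, €150.00 or more → 9.25% → €14.63535
Pack of socks €24.22: clothing & footwear, under €150.00 → 0% → €0.00
Unrounded tax sum = €18.13295 → €18.13

€18.13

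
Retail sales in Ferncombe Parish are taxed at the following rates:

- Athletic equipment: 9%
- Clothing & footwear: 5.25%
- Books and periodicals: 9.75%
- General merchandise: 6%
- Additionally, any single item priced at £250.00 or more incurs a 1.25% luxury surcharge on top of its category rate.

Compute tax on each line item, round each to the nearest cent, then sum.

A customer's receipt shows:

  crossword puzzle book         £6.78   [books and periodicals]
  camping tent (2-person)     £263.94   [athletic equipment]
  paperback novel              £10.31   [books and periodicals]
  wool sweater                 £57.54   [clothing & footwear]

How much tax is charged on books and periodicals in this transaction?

£1.67

Crossword puzzle book £6.78: books and periodicals → 9.75% → £0.66
Paperback novel £10.31: books and periodicals → 9.75% → £1.01
Tax on books and periodicals = £0.66 + £1.01 = £1.67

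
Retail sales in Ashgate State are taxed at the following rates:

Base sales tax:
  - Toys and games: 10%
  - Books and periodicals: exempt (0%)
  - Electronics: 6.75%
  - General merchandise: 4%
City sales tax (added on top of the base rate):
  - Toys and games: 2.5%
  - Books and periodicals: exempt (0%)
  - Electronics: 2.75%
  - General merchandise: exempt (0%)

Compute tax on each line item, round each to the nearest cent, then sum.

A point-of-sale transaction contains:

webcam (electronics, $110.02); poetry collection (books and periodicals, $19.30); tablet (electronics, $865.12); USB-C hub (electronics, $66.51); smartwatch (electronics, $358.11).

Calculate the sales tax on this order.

$132.98

Webcam $110.02: electronics → 6.75% + 2.75% city = 9.5% → $10.45
Poetry collection $19.30: books and periodicals → 0% + 0% city = 0% → $0.00
Tablet $865.12: electronics → 6.75% + 2.75% city = 9.5% → $82.19
USB-C hub $66.51: electronics → 6.75% + 2.75% city = 9.5% → $6.32
Smartwatch $358.11: electronics → 6.75% + 2.75% city = 9.5% → $34.02
Total tax = $10.45 + $82.19 + $6.32 + $34.02 = $132.98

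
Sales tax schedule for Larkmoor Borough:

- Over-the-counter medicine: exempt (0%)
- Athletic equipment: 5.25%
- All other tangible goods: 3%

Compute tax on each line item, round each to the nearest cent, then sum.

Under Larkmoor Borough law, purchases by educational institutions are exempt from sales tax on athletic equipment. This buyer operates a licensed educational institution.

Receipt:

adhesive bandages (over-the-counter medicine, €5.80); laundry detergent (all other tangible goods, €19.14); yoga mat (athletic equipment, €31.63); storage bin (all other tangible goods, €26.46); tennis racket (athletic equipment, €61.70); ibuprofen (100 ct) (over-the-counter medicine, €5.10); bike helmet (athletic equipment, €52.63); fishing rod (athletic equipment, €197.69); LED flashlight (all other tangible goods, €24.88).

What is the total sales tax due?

€2.11

Adhesive bandages €5.80: over-the-counter medicine → 0% → €0.00
Laundry detergent €19.14: all other tangible goods → 3% → €0.57
Yoga mat €31.63: athletic equipment, buyer-exempt → 0% → €0.00
Storage bin €26.46: all other tangible goods → 3% → €0.79
Tennis racket €61.70: athletic equipment, buyer-exempt → 0% → €0.00
Ibuprofen (100 ct) €5.10: over-the-counter medicine → 0% → €0.00
Bike helmet €52.63: athletic equipment, buyer-exempt → 0% → €0.00
Fishing rod €197.69: athletic equipment, buyer-exempt → 0% → €0.00
LED flashlight €24.88: all other tangible goods → 3% → €0.75
Total tax = €0.57 + €0.79 + €0.75 = €2.11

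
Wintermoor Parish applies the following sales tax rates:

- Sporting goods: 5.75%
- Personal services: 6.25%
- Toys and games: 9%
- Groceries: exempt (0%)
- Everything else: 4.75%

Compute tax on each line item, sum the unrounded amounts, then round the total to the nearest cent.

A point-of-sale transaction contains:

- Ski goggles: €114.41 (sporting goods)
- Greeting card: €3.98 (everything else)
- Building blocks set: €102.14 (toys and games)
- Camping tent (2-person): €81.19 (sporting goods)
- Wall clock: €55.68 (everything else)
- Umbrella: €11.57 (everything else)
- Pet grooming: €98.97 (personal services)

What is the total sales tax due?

Ski goggles €114.41: sporting goods → 5.75% → €6.578575
Greeting card €3.98: everything else → 4.75% → €0.18905
Building blocks set €102.14: toys and games → 9% → €9.1926
Camping tent (2-person) €81.19: sporting goods → 5.75% → €4.668425
Wall clock €55.68: everything else → 4.75% → €2.6448
Umbrella €11.57: everything else → 4.75% → €0.549575
Pet grooming €98.97: personal services → 6.25% → €6.185625
Unrounded tax sum = €30.00865 → €30.01

€30.01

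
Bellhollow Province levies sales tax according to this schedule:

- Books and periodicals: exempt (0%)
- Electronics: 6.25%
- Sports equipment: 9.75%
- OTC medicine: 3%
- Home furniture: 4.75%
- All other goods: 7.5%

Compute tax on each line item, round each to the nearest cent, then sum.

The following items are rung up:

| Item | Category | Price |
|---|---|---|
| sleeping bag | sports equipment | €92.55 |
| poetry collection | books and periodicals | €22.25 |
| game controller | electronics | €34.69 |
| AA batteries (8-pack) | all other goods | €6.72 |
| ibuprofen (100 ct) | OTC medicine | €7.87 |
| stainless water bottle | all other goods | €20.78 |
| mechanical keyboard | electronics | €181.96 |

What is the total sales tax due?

Sleeping bag €92.55: sports equipment → 9.75% → €9.02
Poetry collection €22.25: books and periodicals → 0% → €0.00
Game controller €34.69: electronics → 6.25% → €2.17
AA batteries (8-pack) €6.72: all other goods → 7.5% → €0.50
Ibuprofen (100 ct) €7.87: OTC medicine → 3% → €0.24
Stainless water bottle €20.78: all other goods → 7.5% → €1.56
Mechanical keyboard €181.96: electronics → 6.25% → €11.37
Total tax = €9.02 + €2.17 + €0.50 + €0.24 + €1.56 + €11.37 = €24.86

€24.86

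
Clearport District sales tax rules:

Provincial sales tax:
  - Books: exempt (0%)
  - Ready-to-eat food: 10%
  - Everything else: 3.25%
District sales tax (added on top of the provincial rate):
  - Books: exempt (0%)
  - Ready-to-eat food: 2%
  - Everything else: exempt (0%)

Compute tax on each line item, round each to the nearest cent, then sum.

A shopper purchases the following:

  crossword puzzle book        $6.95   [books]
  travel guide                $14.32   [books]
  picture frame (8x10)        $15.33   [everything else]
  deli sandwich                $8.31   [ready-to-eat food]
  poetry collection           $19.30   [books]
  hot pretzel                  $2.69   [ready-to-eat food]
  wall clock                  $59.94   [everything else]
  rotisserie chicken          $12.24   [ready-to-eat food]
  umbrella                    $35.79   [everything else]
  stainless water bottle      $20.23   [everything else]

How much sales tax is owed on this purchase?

Crossword puzzle book $6.95: books → 0% + 0% district = 0% → $0.00
Travel guide $14.32: books → 0% + 0% district = 0% → $0.00
Picture frame (8x10) $15.33: everything else → 3.25% + 0% district = 3.25% → $0.50
Deli sandwich $8.31: ready-to-eat food → 10% + 2% district = 12% → $1.00
Poetry collection $19.30: books → 0% + 0% district = 0% → $0.00
Hot pretzel $2.69: ready-to-eat food → 10% + 2% district = 12% → $0.32
Wall clock $59.94: everything else → 3.25% + 0% district = 3.25% → $1.95
Rotisserie chicken $12.24: ready-to-eat food → 10% + 2% district = 12% → $1.47
Umbrella $35.79: everything else → 3.25% + 0% district = 3.25% → $1.16
Stainless water bottle $20.23: everything else → 3.25% + 0% district = 3.25% → $0.66
Total tax = $0.50 + $1.00 + $0.32 + $1.95 + $1.47 + $1.16 + $0.66 = $7.06

$7.06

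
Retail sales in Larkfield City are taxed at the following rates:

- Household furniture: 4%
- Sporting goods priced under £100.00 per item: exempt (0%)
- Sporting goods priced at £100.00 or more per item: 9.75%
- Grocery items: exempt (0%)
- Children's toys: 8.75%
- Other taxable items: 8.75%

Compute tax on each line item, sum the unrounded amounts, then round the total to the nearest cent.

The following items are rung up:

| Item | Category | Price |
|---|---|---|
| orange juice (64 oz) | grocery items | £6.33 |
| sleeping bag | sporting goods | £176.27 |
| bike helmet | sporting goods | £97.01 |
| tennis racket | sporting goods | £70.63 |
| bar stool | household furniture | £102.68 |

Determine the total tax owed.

Orange juice (64 oz) £6.33: grocery items → 0% → £0.00
Sleeping bag £176.27: sporting goods, £100.00 or more → 9.75% → £17.186325
Bike helmet £97.01: sporting goods, under £100.00 → 0% → £0.00
Tennis racket £70.63: sporting goods, under £100.00 → 0% → £0.00
Bar stool £102.68: household furniture → 4% → £4.1072
Unrounded tax sum = £21.293525 → £21.29

£21.29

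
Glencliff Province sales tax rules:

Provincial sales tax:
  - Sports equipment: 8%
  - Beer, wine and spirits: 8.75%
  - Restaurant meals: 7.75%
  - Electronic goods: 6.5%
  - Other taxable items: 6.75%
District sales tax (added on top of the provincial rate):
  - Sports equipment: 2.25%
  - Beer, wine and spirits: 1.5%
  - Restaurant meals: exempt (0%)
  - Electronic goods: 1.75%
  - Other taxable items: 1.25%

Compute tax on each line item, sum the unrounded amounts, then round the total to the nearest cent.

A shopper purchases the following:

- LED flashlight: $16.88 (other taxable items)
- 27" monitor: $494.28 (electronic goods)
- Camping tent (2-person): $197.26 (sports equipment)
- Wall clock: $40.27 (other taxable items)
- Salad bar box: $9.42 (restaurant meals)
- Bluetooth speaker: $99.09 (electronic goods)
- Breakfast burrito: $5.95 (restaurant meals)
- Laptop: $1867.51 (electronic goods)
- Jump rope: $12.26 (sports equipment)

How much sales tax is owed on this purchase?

$230.26

LED flashlight $16.88: other taxable items → 6.75% + 1.25% district = 8% → $1.3504
27" monitor $494.28: electronic goods → 6.5% + 1.75% district = 8.25% → $40.7781
Camping tent (2-person) $197.26: sports equipment → 8% + 2.25% district = 10.25% → $20.21915
Wall clock $40.27: other taxable items → 6.75% + 1.25% district = 8% → $3.2216
Salad bar box $9.42: restaurant meals → 7.75% + 0% district = 7.75% → $0.73005
Bluetooth speaker $99.09: electronic goods → 6.5% + 1.75% district = 8.25% → $8.174925
Breakfast burrito $5.95: restaurant meals → 7.75% + 0% district = 7.75% → $0.461125
Laptop $1867.51: electronic goods → 6.5% + 1.75% district = 8.25% → $154.069575
Jump rope $12.26: sports equipment → 8% + 2.25% district = 10.25% → $1.25665
Unrounded tax sum = $230.261575 → $230.26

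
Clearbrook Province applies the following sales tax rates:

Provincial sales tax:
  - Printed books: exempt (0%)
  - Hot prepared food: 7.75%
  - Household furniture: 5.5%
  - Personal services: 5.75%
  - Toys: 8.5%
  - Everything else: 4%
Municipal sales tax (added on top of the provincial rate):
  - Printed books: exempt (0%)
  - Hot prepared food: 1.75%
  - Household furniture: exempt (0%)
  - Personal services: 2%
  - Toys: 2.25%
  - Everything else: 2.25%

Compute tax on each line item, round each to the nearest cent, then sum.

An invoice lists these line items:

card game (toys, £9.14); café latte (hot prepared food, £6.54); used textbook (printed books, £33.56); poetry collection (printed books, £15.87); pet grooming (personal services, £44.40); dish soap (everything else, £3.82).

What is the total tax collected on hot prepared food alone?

£0.62

Café latte £6.54: hot prepared food → 7.75% + 1.75% municipal = 9.5% → £0.62
Tax on hot prepared food = £0.62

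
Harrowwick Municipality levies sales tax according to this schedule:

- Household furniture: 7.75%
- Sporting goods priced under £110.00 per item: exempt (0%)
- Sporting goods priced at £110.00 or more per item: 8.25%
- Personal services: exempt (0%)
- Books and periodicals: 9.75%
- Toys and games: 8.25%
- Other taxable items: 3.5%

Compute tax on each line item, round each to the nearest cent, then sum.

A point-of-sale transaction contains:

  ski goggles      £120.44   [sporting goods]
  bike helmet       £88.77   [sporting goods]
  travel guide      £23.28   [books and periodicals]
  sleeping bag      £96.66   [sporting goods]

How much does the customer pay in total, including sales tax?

Ski goggles £120.44: sporting goods, £110.00 or more → 8.25% → £9.94
Bike helmet £88.77: sporting goods, under £110.00 → 0% → £0.00
Travel guide £23.28: books and periodicals → 9.75% → £2.27
Sleeping bag £96.66: sporting goods, under £110.00 → 0% → £0.00
Subtotal = £329.15; tax = £12.21; total due = £341.36

£341.36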